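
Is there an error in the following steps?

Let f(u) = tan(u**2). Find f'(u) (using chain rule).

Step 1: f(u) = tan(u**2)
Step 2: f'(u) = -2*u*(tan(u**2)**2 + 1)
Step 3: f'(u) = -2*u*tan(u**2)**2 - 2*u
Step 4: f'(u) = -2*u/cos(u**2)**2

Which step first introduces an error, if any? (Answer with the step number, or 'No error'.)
Step 2

Step 2 is incorrect due to a sign flip.
The step shows: -2*u*(tan(u**2)**2 + 1)
The correct value should be: 2*u*(tan(u**2)**2 + 1)

Explanation: The sign of the whole expression was flipped: the term 2*u*(tan(u**2)**2 + 1) was incorrectly written as -2*u*(tan(u**2)**2 + 1)
The later steps are derived from this incorrect expression, so the error originates in Step 2.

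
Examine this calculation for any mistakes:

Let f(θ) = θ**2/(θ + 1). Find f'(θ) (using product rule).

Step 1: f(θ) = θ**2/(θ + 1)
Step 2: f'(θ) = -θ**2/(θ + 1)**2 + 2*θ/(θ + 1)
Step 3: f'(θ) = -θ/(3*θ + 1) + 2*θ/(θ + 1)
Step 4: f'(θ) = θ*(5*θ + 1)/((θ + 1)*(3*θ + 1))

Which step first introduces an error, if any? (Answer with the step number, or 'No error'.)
Step 3

Step 3 is incorrect due to a wrong exponent.
The step shows: -θ/(3*θ + 1) + 2*θ/(θ + 1)
The correct value should be: -θ**2/(θ**2 + 2*θ + 1) + 2*θ/(θ + 1)

Explanation: The exponent 2 on θ was incorrectly written as 1: the term -θ**2/(θ**2 + 2*θ + 1) was incorrectly written as -θ/(3*θ + 1)
The later steps are derived from this incorrect expression, so the error originates in Step 3.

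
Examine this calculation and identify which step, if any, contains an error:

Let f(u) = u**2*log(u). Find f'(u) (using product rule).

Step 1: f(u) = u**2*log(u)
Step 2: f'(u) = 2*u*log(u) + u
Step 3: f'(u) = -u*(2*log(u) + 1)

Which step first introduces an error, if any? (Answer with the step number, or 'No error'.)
Step 3

Step 3 is incorrect due to a sign flip.
The step shows: -u*(2*log(u) + 1)
The correct value should be: u*(2*log(u) + 1)

Explanation: The sign of the whole expression was flipped: the term u*(2*log(u) + 1) was incorrectly written as -u*(2*log(u) + 1)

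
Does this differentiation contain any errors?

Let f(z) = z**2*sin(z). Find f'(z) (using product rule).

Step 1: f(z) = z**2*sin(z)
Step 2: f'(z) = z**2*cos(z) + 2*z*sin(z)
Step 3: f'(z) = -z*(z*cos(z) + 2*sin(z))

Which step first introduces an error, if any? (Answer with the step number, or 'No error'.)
Step 3

Step 3 is incorrect due to a sign flip.
The step shows: -z*(z*cos(z) + 2*sin(z))
The correct value should be: z*(z*cos(z) + 2*sin(z))

Explanation: The sign of the whole expression was flipped: the term z*(z*cos(z) + 2*sin(z)) was incorrectly written as -z*(z*cos(z) + 2*sin(z))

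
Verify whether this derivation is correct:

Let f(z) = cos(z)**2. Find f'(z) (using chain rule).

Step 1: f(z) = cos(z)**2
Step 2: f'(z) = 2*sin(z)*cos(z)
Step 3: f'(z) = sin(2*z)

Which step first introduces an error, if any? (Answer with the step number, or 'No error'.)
Step 2

Step 2 is incorrect due to a sign flip.
The step shows: 2*sin(z)*cos(z)
The correct value should be: -2*sin(z)*cos(z)

Explanation: The sign of the whole expression was flipped: the term -2*sin(z)*cos(z) was incorrectly written as 2*sin(z)*cos(z)
The later steps are derived from this incorrect expression, so the error originates in Step 2.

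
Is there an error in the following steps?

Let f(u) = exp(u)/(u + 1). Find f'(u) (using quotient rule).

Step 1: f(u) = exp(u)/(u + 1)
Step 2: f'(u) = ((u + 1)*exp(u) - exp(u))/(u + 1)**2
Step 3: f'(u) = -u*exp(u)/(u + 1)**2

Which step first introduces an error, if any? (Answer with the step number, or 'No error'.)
Step 3

Step 3 is incorrect due to a sign flip.
The step shows: -u*exp(u)/(u + 1)**2
The correct value should be: u*exp(u)/(u + 1)**2

Explanation: The sign of the whole expression was flipped: the term u*exp(u)/(u + 1)**2 was incorrectly written as -u*exp(u)/(u + 1)**2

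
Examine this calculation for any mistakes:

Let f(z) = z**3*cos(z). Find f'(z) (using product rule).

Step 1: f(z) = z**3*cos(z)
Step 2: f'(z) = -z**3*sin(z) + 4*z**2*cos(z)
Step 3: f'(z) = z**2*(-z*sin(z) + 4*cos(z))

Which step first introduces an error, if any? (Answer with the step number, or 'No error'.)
Step 2

Step 2 is incorrect due to a wrong coefficient.
The step shows: -z**3*sin(z) + 4*z**2*cos(z)
The correct value should be: -z**3*sin(z) + 3*z**2*cos(z)

Explanation: The coefficient 3 was incorrectly written as 4: the term 3*z**2*cos(z) was incorrectly written as 4*z**2*cos(z)
The later steps are derived from this incorrect expression, so the error originates in Step 2.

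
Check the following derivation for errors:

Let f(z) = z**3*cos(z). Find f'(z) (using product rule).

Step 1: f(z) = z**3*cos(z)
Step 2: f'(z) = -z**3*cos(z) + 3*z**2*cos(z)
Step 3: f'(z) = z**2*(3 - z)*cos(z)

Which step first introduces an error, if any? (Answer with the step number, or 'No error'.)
Step 2

Step 2 is incorrect due to a wrong trig function.
The step shows: -z**3*cos(z) + 3*z**2*cos(z)
The correct value should be: -z**3*sin(z) + 3*z**2*cos(z)

Explanation: sin(z) was incorrectly written as cos(z): the term -z**3*sin(z) was incorrectly written as -z**3*cos(z)
The later steps are derived from this incorrect expression, so the error originates in Step 2.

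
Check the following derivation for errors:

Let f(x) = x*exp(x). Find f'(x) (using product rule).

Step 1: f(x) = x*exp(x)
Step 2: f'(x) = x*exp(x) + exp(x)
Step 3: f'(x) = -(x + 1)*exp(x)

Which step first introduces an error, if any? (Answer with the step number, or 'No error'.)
Step 3

Step 3 is incorrect due to a sign flip.
The step shows: -(x + 1)*exp(x)
The correct value should be: (x + 1)*exp(x)

Explanation: The sign of the whole expression was flipped: the term (x + 1)*exp(x) was incorrectly written as -(x + 1)*exp(x)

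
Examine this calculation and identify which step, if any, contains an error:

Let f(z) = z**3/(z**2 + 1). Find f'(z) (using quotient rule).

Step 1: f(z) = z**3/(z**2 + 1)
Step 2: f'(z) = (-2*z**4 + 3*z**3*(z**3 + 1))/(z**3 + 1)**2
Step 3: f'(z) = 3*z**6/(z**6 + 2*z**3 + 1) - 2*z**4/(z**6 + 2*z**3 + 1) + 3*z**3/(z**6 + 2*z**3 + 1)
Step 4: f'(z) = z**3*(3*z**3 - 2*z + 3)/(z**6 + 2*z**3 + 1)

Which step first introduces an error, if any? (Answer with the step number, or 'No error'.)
Step 2

Step 2 is incorrect due to a wrong exponent.
The step shows: (-2*z**4 + 3*z**3*(z**3 + 1))/(z**3 + 1)**2
The correct value should be: (-2*z**4 + 3*z**2*(z**2 + 1))/(z**2 + 1)**2

Explanation: The exponent 2 on z was incorrectly written as 3: the term (-2*z**4 + 3*z**2*(z**2 + 1))/(z**2 + 1)**2 was incorrectly written as (-2*z**4 + 3*z**3*(z**3 + 1))/(z**3 + 1)**2
The later steps are derived from this incorrect expression, so the error originates in Step 2.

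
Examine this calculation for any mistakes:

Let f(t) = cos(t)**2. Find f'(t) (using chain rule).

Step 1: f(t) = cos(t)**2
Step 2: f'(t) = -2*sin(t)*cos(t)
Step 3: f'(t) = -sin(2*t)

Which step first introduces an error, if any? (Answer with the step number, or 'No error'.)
No error

All steps in this derivation are correct.
The final answer f'(t) = -sin(2*t) is valid.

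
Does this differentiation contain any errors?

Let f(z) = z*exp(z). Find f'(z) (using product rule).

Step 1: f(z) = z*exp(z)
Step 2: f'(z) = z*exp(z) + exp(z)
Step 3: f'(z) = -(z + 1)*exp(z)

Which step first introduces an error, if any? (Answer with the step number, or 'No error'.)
Step 3

Step 3 is incorrect due to a sign flip.
The step shows: -(z + 1)*exp(z)
The correct value should be: (z + 1)*exp(z)

Explanation: The sign of the whole expression was flipped: the term (z + 1)*exp(z) was incorrectly written as -(z + 1)*exp(z)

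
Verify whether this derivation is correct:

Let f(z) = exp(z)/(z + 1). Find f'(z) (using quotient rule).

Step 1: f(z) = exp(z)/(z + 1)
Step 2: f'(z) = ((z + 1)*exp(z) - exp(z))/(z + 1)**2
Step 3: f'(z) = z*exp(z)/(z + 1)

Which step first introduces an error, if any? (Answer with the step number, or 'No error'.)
Step 3

Step 3 is incorrect due to a wrong exponent.
The step shows: z*exp(z)/(z + 1)
The correct value should be: z*exp(z)/(z + 1)**2

Explanation: The exponent -2 on z + 1 was incorrectly written as -1: the term z*exp(z)/(z + 1)**2 was incorrectly written as z*exp(z)/(z + 1)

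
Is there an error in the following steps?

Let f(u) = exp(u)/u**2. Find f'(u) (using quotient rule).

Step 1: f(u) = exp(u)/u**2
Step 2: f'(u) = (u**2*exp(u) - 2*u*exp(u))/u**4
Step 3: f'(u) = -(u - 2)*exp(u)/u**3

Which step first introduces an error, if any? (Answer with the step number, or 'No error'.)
Step 3

Step 3 is incorrect due to a sign flip.
The step shows: -(u - 2)*exp(u)/u**3
The correct value should be: (u - 2)*exp(u)/u**3

Explanation: The sign of the whole expression was flipped: the term (u - 2)*exp(u)/u**3 was incorrectly written as -(u - 2)*exp(u)/u**3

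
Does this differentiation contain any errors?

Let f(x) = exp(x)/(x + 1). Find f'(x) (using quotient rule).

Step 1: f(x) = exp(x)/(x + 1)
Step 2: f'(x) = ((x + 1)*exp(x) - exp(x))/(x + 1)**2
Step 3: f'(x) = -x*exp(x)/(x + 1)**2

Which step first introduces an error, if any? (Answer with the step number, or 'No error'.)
Step 3

Step 3 is incorrect due to a sign flip.
The step shows: -x*exp(x)/(x + 1)**2
The correct value should be: x*exp(x)/(x + 1)**2

Explanation: The sign of the whole expression was flipped: the term x*exp(x)/(x + 1)**2 was incorrectly written as -x*exp(x)/(x + 1)**2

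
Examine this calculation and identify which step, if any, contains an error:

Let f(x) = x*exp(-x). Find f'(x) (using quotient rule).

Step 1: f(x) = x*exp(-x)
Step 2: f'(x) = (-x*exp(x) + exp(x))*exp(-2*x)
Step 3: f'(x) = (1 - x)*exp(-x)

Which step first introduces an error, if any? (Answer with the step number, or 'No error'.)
No error

All steps in this derivation are correct.
The final answer f'(x) = (1 - x)*exp(-x) is valid.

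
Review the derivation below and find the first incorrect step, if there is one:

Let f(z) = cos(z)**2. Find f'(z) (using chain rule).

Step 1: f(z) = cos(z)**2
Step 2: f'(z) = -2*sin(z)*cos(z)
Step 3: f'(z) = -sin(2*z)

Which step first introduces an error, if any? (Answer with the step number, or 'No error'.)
No error

All steps in this derivation are correct.
The final answer f'(z) = -sin(2*z) is valid.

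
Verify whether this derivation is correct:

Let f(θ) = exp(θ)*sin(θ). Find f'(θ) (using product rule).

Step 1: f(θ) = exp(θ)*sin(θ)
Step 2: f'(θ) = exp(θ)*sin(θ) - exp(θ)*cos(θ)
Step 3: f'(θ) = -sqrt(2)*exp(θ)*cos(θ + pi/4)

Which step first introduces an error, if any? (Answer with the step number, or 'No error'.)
Step 2

Step 2 is incorrect due to a sign flip.
The step shows: exp(θ)*sin(θ) - exp(θ)*cos(θ)
The correct value should be: exp(θ)*sin(θ) + exp(θ)*cos(θ)

Explanation: The sign of one term was flipped: the term exp(θ)*cos(θ) was incorrectly written as -exp(θ)*cos(θ)
The later steps are derived from this incorrect expression, so the error originates in Step 2.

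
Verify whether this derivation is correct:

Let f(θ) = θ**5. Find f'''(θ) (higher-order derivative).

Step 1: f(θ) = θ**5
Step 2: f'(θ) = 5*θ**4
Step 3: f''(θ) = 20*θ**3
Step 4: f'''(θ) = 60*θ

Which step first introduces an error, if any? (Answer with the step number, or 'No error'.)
Step 4

Step 4 is incorrect due to a wrong exponent.
The step shows: 60*θ
The correct value should be: 60*θ**2

Explanation: The exponent 2 on θ was incorrectly written as 1: the term 60*θ**2 was incorrectly written as 60*θ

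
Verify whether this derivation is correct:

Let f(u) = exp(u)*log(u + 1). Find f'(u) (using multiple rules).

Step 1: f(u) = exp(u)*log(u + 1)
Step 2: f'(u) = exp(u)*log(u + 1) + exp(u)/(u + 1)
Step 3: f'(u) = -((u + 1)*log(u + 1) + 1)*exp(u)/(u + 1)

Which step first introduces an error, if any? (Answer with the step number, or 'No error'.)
Step 3

Step 3 is incorrect due to a sign flip.
The step shows: -((u + 1)*log(u + 1) + 1)*exp(u)/(u + 1)
The correct value should be: ((u + 1)*log(u + 1) + 1)*exp(u)/(u + 1)

Explanation: The sign of the whole expression was flipped: the term ((u + 1)*log(u + 1) + 1)*exp(u)/(u + 1) was incorrectly written as -((u + 1)*log(u + 1) + 1)*exp(u)/(u + 1)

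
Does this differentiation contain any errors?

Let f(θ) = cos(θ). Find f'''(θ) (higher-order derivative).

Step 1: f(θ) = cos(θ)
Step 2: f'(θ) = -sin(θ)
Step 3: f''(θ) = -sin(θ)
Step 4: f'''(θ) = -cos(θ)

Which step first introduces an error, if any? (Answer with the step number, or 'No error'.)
Step 3

Step 3 is incorrect due to a wrong trig function.
The step shows: -sin(θ)
The correct value should be: -cos(θ)

Explanation: cos(θ) was incorrectly written as sin(θ): the term -cos(θ) was incorrectly written as -sin(θ)
The later steps are derived from this incorrect expression, so the error originates in Step 3.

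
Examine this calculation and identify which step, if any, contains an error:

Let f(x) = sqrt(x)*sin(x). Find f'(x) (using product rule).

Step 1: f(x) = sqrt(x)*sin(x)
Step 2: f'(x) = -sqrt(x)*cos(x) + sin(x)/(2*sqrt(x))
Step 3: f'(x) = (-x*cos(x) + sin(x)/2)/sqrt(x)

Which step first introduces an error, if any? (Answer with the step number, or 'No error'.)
Step 2

Step 2 is incorrect due to a sign flip.
The step shows: -sqrt(x)*cos(x) + sin(x)/(2*sqrt(x))
The correct value should be: sqrt(x)*cos(x) + sin(x)/(2*sqrt(x))

Explanation: The sign of one term was flipped: the term sqrt(x)*cos(x) was incorrectly written as -sqrt(x)*cos(x)
The later steps are derived from this incorrect expression, so the error originates in Step 2.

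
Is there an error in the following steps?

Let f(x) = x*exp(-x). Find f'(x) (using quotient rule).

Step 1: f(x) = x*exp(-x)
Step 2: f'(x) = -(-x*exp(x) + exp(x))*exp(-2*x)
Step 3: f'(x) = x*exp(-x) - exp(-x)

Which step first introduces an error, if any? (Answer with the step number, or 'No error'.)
Step 2

Step 2 is incorrect due to a sign flip.
The step shows: -(-x*exp(x) + exp(x))*exp(-2*x)
The correct value should be: (-x*exp(x) + exp(x))*exp(-2*x)

Explanation: The sign of the whole expression was flipped: the term (-x*exp(x) + exp(x))*exp(-2*x) was incorrectly written as -(-x*exp(x) + exp(x))*exp(-2*x)
The later steps are derived from this incorrect expression, so the error originates in Step 2.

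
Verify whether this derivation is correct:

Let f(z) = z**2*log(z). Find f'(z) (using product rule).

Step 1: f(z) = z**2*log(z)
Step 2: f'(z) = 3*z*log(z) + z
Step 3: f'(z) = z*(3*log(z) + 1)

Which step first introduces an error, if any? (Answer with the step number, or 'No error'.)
Step 2

Step 2 is incorrect due to a wrong coefficient.
The step shows: 3*z*log(z) + z
The correct value should be: 2*z*log(z) + z

Explanation: The coefficient 2 was incorrectly written as 3: the term 2*z*log(z) was incorrectly written as 3*z*log(z)
The later steps are derived from this incorrect expression, so the error originates in Step 2.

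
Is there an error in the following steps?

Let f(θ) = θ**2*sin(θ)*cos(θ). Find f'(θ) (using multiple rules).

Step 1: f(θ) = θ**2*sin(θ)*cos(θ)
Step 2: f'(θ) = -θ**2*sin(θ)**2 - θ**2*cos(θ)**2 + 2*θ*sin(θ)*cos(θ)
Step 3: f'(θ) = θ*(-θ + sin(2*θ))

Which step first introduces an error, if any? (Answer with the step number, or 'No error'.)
Step 2

Step 2 is incorrect due to a sign flip.
The step shows: -θ**2*sin(θ)**2 - θ**2*cos(θ)**2 + 2*θ*sin(θ)*cos(θ)
The correct value should be: -θ**2*sin(θ)**2 + θ**2*cos(θ)**2 + 2*θ*sin(θ)*cos(θ)

Explanation: The sign of one term was flipped: the term θ**2*cos(θ)**2 was incorrectly written as -θ**2*cos(θ)**2
The later steps are derived from this incorrect expression, so the error originates in Step 2.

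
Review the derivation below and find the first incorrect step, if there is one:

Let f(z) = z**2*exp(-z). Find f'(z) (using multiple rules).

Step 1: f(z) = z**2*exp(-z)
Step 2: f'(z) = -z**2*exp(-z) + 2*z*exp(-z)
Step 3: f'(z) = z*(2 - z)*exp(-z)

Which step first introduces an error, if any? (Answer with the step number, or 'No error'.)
No error

All steps in this derivation are correct.
The final answer f'(z) = z*(2 - z)*exp(-z) is valid.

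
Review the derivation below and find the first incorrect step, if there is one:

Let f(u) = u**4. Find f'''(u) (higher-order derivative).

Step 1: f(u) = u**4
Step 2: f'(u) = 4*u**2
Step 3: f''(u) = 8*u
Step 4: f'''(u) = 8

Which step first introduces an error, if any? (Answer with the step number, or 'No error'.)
Step 2

Step 2 is incorrect due to a wrong exponent.
The step shows: 4*u**2
The correct value should be: 4*u**3

Explanation: The exponent 3 on u was incorrectly written as 2: the term 4*u**3 was incorrectly written as 4*u**2
The later steps are derived from this incorrect expression, so the error originates in Step 2.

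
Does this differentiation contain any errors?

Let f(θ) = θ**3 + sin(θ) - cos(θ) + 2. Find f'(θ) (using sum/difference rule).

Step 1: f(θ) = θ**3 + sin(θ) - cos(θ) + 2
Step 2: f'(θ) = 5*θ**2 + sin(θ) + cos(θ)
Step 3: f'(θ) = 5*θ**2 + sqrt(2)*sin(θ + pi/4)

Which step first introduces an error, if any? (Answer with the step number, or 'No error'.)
Step 2

Step 2 is incorrect due to a wrong coefficient.
The step shows: 5*θ**2 + sin(θ) + cos(θ)
The correct value should be: 3*θ**2 + sin(θ) + cos(θ)

Explanation: The coefficient 3 was incorrectly written as 5: the term 3*θ**2 was incorrectly written as 5*θ**2
The later steps are derived from this incorrect expression, so the error originates in Step 2.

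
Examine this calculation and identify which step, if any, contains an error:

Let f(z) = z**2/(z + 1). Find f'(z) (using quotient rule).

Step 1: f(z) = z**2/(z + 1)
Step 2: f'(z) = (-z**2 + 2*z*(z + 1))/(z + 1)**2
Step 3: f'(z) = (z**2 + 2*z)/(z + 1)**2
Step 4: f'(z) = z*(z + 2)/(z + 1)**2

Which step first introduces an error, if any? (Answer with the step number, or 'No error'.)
No error

All steps in this derivation are correct.
The final answer f'(z) = z*(z + 2)/(z + 1)**2 is valid.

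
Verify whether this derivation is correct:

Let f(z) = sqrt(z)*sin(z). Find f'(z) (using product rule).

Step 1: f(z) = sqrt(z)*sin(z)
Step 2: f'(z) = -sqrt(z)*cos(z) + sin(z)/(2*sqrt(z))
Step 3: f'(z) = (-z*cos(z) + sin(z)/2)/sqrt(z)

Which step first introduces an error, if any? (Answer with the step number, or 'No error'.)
Step 2

Step 2 is incorrect due to a sign flip.
The step shows: -sqrt(z)*cos(z) + sin(z)/(2*sqrt(z))
The correct value should be: sqrt(z)*cos(z) + sin(z)/(2*sqrt(z))

Explanation: The sign of one term was flipped: the term sqrt(z)*cos(z) was incorrectly written as -sqrt(z)*cos(z)
The later steps are derived from this incorrect expression, so the error originates in Step 2.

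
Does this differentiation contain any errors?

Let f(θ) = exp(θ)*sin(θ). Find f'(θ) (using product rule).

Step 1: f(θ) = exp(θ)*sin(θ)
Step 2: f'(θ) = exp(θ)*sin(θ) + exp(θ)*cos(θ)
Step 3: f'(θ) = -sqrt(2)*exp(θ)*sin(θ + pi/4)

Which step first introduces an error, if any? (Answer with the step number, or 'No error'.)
Step 3

Step 3 is incorrect due to a sign flip.
The step shows: -sqrt(2)*exp(θ)*sin(θ + pi/4)
The correct value should be: sqrt(2)*exp(θ)*sin(θ + pi/4)

Explanation: The sign of the whole expression was flipped: the term sqrt(2)*exp(θ)*sin(θ + pi/4) was incorrectly written as -sqrt(2)*exp(θ)*sin(θ + pi/4)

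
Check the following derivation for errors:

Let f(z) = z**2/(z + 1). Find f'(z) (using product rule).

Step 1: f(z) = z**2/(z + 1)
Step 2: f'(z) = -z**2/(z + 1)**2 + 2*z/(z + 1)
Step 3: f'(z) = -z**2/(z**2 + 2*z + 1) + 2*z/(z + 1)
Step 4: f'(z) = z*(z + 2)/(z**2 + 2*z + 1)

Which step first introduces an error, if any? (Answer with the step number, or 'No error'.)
No error

All steps in this derivation are correct.
The final answer f'(z) = z*(z + 2)/(z**2 + 2*z + 1) is valid.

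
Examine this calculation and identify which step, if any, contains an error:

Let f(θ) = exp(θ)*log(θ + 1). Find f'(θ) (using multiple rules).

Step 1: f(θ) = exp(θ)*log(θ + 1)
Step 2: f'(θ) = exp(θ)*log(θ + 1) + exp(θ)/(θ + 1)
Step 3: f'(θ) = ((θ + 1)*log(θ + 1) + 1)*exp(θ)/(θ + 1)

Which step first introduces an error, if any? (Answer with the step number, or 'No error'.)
No error

All steps in this derivation are correct.
The final answer f'(θ) = ((θ + 1)*log(θ + 1) + 1)*exp(θ)/(θ + 1) is valid.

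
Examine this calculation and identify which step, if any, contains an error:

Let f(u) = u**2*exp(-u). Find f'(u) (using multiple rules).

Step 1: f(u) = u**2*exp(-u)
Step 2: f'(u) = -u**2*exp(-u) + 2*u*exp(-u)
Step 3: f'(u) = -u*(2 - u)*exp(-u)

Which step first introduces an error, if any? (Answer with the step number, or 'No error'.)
Step 3

Step 3 is incorrect due to a sign flip.
The step shows: -u*(2 - u)*exp(-u)
The correct value should be: u*(2 - u)*exp(-u)

Explanation: The sign of the whole expression was flipped: the term u*(2 - u)*exp(-u) was incorrectly written as -u*(2 - u)*exp(-u)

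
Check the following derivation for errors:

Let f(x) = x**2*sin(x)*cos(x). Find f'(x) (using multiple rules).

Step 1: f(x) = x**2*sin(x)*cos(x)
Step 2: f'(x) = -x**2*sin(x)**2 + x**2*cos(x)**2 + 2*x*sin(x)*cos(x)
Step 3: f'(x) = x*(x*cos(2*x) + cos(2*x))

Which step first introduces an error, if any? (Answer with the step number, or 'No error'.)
Step 3

Step 3 is incorrect due to a wrong trig function.
The step shows: x*(x*cos(2*x) + cos(2*x))
The correct value should be: x*(x*cos(2*x) + sin(2*x))

Explanation: sin(2*x) was incorrectly written as cos(2*x): the term x*(x*cos(2*x) + sin(2*x)) was incorrectly written as x*(x*cos(2*x) + cos(2*x))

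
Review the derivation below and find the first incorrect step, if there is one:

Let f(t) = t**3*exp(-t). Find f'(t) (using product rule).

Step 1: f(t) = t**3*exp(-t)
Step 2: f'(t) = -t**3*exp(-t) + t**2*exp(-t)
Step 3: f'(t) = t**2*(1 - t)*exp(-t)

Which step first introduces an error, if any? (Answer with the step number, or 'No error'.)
Step 2

Step 2 is incorrect due to a wrong coefficient.
The step shows: -t**3*exp(-t) + t**2*exp(-t)
The correct value should be: -t**3*exp(-t) + 3*t**2*exp(-t)

Explanation: The coefficient 3 was incorrectly written as 1: the term 3*t**2*exp(-t) was incorrectly written as t**2*exp(-t)
The later steps are derived from this incorrect expression, so the error originates in Step 2.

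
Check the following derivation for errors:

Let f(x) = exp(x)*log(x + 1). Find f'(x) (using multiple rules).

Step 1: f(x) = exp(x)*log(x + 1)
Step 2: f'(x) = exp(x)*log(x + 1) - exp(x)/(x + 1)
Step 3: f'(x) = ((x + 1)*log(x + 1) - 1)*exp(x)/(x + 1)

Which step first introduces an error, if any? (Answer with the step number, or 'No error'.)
Step 2

Step 2 is incorrect due to a sign flip.
The step shows: exp(x)*log(x + 1) - exp(x)/(x + 1)
The correct value should be: exp(x)*log(x + 1) + exp(x)/(x + 1)

Explanation: The sign of one term was flipped: the term exp(x)/(x + 1) was incorrectly written as -exp(x)/(x + 1)
The later steps are derived from this incorrect expression, so the error originates in Step 2.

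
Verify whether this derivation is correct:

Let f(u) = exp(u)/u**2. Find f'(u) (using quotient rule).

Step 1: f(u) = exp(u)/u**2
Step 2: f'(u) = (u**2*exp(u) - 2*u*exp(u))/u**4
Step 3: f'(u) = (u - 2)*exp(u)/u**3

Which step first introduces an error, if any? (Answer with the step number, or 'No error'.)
No error

All steps in this derivation are correct.
The final answer f'(u) = (u - 2)*exp(u)/u**3 is valid.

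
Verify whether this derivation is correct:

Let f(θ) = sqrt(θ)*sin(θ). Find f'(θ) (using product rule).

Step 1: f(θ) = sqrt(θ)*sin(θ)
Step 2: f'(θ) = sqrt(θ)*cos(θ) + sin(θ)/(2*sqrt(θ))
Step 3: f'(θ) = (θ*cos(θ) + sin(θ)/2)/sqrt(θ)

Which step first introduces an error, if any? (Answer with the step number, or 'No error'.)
No error

All steps in this derivation are correct.
The final answer f'(θ) = (θ*cos(θ) + sin(θ)/2)/sqrt(θ) is valid.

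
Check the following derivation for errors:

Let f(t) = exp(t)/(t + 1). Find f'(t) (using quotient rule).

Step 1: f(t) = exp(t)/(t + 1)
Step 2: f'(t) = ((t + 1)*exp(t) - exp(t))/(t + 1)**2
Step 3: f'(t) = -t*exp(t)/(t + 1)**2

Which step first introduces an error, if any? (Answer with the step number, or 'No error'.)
Step 3

Step 3 is incorrect due to a sign flip.
The step shows: -t*exp(t)/(t + 1)**2
The correct value should be: t*exp(t)/(t + 1)**2

Explanation: The sign of the whole expression was flipped: the term t*exp(t)/(t + 1)**2 was incorrectly written as -t*exp(t)/(t + 1)**2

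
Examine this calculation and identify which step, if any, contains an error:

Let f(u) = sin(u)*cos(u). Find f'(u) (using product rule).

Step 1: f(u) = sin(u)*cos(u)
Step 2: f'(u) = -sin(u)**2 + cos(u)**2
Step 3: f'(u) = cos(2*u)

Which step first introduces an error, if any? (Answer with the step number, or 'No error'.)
No error

All steps in this derivation are correct.
The final answer f'(u) = cos(2*u) is valid.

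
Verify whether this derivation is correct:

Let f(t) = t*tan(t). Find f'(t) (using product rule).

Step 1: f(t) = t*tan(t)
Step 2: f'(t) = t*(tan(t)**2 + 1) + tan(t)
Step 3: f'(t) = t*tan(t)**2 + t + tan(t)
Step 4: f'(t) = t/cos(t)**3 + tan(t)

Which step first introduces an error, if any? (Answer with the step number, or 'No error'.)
Step 4

Step 4 is incorrect due to a wrong exponent.
The step shows: t/cos(t)**3 + tan(t)
The correct value should be: t/cos(t)**2 + tan(t)

Explanation: The exponent -2 on cos(t) was incorrectly written as -3: the term t/cos(t)**2 was incorrectly written as t/cos(t)**3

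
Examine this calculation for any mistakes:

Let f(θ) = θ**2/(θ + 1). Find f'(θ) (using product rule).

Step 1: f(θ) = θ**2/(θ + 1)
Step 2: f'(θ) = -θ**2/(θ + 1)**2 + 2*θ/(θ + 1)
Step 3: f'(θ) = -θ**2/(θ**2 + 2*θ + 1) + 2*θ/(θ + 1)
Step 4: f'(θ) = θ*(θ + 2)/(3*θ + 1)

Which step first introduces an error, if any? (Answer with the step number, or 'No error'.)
Step 4

Step 4 is incorrect due to a wrong exponent.
The step shows: θ*(θ + 2)/(3*θ + 1)
The correct value should be: θ*(θ + 2)/(θ**2 + 2*θ + 1)

Explanation: The exponent 2 on θ was incorrectly written as 1: the term θ*(θ + 2)/(θ**2 + 2*θ + 1) was incorrectly written as θ*(θ + 2)/(3*θ + 1)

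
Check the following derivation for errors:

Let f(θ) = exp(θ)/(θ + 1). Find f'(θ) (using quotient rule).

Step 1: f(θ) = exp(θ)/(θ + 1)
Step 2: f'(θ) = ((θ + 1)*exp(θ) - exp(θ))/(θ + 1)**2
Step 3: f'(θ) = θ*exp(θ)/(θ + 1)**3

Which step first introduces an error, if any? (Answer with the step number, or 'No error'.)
Step 3

Step 3 is incorrect due to a wrong exponent.
The step shows: θ*exp(θ)/(θ + 1)**3
The correct value should be: θ*exp(θ)/(θ + 1)**2

Explanation: The exponent -2 on θ + 1 was incorrectly written as -3: the term θ*exp(θ)/(θ + 1)**2 was incorrectly written as θ*exp(θ)/(θ + 1)**3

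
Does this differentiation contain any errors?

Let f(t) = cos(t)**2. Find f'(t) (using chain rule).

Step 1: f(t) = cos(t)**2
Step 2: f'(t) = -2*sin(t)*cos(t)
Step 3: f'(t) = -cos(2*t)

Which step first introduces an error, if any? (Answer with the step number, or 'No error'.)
Step 3

Step 3 is incorrect due to a wrong trig function.
The step shows: -cos(2*t)
The correct value should be: -sin(2*t)

Explanation: sin(2*t) was incorrectly written as cos(2*t): the term -sin(2*t) was incorrectly written as -cos(2*t)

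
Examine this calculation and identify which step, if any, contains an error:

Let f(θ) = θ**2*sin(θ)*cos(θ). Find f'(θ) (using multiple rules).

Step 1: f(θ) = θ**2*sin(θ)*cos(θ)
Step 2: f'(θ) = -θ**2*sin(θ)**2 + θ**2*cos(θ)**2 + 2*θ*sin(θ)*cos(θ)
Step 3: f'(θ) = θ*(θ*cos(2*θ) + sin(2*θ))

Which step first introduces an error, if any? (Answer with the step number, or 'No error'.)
No error

All steps in this derivation are correct.
The final answer f'(θ) = θ*(θ*cos(2*θ) + sin(2*θ)) is valid.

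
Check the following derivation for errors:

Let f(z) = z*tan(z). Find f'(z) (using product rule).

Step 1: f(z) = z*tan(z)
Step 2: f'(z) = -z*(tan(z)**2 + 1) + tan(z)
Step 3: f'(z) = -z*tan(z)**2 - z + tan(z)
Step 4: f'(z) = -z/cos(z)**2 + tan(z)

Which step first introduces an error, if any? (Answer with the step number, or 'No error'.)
Step 2

Step 2 is incorrect due to a sign flip.
The step shows: -z*(tan(z)**2 + 1) + tan(z)
The correct value should be: z*(tan(z)**2 + 1) + tan(z)

Explanation: The sign of one term was flipped: the term z*(tan(z)**2 + 1) was incorrectly written as -z*(tan(z)**2 + 1)
The later steps are derived from this incorrect expression, so the error originates in Step 2.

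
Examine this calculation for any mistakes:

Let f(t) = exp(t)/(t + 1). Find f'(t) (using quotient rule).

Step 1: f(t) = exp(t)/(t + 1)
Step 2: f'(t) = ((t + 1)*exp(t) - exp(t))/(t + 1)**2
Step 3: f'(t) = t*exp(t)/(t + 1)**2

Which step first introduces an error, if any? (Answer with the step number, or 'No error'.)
No error

All steps in this derivation are correct.
The final answer f'(t) = t*exp(t)/(t + 1)**2 is valid.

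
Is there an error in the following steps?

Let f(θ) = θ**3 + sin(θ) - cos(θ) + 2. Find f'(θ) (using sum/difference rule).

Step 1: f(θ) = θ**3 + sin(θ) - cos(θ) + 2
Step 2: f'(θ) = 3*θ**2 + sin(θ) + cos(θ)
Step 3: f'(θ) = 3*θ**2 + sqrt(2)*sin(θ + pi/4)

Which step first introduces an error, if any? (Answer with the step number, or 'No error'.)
No error

All steps in this derivation are correct.
The final answer f'(θ) = 3*θ**2 + sqrt(2)*sin(θ + pi/4) is valid.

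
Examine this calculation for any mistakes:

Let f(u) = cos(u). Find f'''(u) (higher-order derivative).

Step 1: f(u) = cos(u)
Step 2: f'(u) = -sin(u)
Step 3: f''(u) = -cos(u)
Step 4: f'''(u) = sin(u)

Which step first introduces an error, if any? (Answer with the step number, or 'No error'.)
No error

All steps in this derivation are correct.
The final answer f'''(u) = sin(u) is valid.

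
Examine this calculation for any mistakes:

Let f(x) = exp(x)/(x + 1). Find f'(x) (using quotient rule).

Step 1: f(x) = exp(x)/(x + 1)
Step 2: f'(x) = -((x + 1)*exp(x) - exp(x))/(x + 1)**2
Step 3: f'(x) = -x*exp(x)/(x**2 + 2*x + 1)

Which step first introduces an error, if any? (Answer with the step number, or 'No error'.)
Step 2

Step 2 is incorrect due to a sign flip.
The step shows: -((x + 1)*exp(x) - exp(x))/(x + 1)**2
The correct value should be: ((x + 1)*exp(x) - exp(x))/(x + 1)**2

Explanation: The sign of the whole expression was flipped: the term ((x + 1)*exp(x) - exp(x))/(x + 1)**2 was incorrectly written as -((x + 1)*exp(x) - exp(x))/(x + 1)**2
The later steps are derived from this incorrect expression, so the error originates in Step 2.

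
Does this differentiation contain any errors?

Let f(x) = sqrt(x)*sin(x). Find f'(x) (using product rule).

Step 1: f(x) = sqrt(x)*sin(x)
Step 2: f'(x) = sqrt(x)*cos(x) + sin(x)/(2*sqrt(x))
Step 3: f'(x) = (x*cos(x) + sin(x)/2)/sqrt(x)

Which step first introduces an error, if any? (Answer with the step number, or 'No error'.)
No error

All steps in this derivation are correct.
The final answer f'(x) = (x*cos(x) + sin(x)/2)/sqrt(x) is valid.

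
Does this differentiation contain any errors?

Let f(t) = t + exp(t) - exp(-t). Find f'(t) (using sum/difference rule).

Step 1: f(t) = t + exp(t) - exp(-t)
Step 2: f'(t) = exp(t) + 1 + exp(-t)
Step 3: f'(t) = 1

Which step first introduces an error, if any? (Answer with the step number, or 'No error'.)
Step 3

Step 3 is incorrect due to a dropped term.
The step shows: 1
The correct value should be: 2*cosh(t) + 1

Explanation: A term was dropped: the term 2*cosh(t) was incorrectly omitted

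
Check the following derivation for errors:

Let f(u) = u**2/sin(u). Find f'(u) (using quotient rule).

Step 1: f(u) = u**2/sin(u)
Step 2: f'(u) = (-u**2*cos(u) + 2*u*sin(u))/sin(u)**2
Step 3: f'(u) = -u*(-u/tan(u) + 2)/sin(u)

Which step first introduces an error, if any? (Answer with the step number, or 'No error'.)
Step 3

Step 3 is incorrect due to a sign flip.
The step shows: -u*(-u/tan(u) + 2)/sin(u)
The correct value should be: u*(-u/tan(u) + 2)/sin(u)

Explanation: The sign of the whole expression was flipped: the term u*(-u/tan(u) + 2)/sin(u) was incorrectly written as -u*(-u/tan(u) + 2)/sin(u)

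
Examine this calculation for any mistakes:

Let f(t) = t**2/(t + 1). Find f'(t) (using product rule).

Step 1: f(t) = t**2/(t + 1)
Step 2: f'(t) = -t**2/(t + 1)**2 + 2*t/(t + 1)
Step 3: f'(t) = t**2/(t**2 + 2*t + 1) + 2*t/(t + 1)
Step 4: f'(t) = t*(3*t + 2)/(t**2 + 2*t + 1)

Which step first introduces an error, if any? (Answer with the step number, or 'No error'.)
Step 3

Step 3 is incorrect due to a sign flip.
The step shows: t**2/(t**2 + 2*t + 1) + 2*t/(t + 1)
The correct value should be: -t**2/(t**2 + 2*t + 1) + 2*t/(t + 1)

Explanation: The sign of one term was flipped: the term -t**2/(t**2 + 2*t + 1) was incorrectly written as t**2/(t**2 + 2*t + 1)
The later steps are derived from this incorrect expression, so the error originates in Step 3.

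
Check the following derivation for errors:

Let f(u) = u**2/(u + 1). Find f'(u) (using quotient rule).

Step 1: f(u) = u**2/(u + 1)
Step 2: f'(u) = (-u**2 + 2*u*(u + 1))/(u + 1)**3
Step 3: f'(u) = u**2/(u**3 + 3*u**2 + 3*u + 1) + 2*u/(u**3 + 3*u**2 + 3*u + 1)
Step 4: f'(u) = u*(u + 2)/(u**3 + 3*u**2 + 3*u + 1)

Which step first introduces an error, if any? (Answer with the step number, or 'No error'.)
Step 2

Step 2 is incorrect due to a wrong exponent.
The step shows: (-u**2 + 2*u*(u + 1))/(u + 1)**3
The correct value should be: (-u**2 + 2*u*(u + 1))/(u + 1)**2

Explanation: The exponent -2 on u + 1 was incorrectly written as -3: the term (-u**2 + 2*u*(u + 1))/(u + 1)**2 was incorrectly written as (-u**2 + 2*u*(u + 1))/(u + 1)**3
The later steps are derived from this incorrect expression, so the error originates in Step 2.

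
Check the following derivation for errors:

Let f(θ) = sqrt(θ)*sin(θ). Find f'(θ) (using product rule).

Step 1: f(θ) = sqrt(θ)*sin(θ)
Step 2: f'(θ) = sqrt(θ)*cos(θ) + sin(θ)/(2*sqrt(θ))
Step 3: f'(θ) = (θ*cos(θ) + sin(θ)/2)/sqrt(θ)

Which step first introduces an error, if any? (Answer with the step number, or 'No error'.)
No error

All steps in this derivation are correct.
The final answer f'(θ) = (θ*cos(θ) + sin(θ)/2)/sqrt(θ) is valid.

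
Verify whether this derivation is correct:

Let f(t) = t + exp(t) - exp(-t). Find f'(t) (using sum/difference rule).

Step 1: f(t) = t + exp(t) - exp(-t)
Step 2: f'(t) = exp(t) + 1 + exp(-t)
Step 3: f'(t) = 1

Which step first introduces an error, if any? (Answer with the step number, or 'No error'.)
Step 3

Step 3 is incorrect due to a dropped term.
The step shows: 1
The correct value should be: 2*cosh(t) + 1

Explanation: A term was dropped: the term 2*cosh(t) was incorrectly omitted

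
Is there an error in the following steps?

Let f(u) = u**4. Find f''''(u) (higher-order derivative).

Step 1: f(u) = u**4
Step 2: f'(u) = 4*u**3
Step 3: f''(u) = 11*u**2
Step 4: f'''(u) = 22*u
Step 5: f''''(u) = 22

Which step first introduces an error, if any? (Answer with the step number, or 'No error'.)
Step 3

Step 3 is incorrect due to a wrong coefficient.
The step shows: 11*u**2
The correct value should be: 12*u**2

Explanation: The coefficient 12 was incorrectly written as 11: the term 12*u**2 was incorrectly written as 11*u**2
The later steps are derived from this incorrect expression, so the error originates in Step 3.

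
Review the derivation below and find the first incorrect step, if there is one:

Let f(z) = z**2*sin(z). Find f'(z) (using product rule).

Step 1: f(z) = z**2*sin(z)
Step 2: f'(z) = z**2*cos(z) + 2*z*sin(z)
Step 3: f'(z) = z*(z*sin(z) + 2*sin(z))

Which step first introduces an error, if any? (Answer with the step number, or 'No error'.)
Step 3

Step 3 is incorrect due to a wrong trig function.
The step shows: z*(z*sin(z) + 2*sin(z))
The correct value should be: z*(z*cos(z) + 2*sin(z))

Explanation: cos(z) was incorrectly written as sin(z): the term z*(z*cos(z) + 2*sin(z)) was incorrectly written as z*(z*sin(z) + 2*sin(z))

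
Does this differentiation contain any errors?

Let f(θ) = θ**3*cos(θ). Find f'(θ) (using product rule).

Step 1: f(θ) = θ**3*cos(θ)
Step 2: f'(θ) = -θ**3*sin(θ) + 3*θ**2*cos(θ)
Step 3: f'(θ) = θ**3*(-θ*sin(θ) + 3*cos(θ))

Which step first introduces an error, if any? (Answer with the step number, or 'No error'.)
Step 3

Step 3 is incorrect due to a wrong exponent.
The step shows: θ**3*(-θ*sin(θ) + 3*cos(θ))
The correct value should be: θ**2*(-θ*sin(θ) + 3*cos(θ))

Explanation: The exponent 2 on θ was incorrectly written as 3: the term θ**2*(-θ*sin(θ) + 3*cos(θ)) was incorrectly written as θ**3*(-θ*sin(θ) + 3*cos(θ))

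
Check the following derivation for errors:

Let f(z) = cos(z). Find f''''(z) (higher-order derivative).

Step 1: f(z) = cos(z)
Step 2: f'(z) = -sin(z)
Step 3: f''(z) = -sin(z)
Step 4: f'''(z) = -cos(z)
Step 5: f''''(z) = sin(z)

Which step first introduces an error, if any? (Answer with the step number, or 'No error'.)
Step 3

Step 3 is incorrect due to a wrong trig function.
The step shows: -sin(z)
The correct value should be: -cos(z)

Explanation: cos(z) was incorrectly written as sin(z): the term -cos(z) was incorrectly written as -sin(z)
The later steps are derived from this incorrect expression, so the error originates in Step 3.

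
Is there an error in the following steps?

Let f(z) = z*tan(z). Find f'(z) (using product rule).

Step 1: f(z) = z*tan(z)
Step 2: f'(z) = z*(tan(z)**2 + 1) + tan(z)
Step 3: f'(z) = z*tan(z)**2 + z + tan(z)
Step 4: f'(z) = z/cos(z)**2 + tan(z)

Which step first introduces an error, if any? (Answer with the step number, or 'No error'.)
No error

All steps in this derivation are correct.
The final answer f'(z) = z/cos(z)**2 + tan(z) is valid.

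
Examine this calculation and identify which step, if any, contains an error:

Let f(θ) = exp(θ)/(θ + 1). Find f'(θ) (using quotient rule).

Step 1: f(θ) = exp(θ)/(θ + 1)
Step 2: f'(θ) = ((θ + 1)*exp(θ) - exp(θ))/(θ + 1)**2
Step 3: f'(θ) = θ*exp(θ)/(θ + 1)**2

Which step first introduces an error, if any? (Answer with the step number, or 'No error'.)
No error

All steps in this derivation are correct.
The final answer f'(θ) = θ*exp(θ)/(θ + 1)**2 is valid.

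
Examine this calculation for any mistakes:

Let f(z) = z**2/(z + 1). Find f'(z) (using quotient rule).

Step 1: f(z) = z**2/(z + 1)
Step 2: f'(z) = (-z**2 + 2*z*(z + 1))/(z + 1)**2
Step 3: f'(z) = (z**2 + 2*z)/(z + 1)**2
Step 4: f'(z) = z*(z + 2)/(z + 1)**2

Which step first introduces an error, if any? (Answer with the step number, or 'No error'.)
No error

All steps in this derivation are correct.
The final answer f'(z) = z*(z + 2)/(z + 1)**2 is valid.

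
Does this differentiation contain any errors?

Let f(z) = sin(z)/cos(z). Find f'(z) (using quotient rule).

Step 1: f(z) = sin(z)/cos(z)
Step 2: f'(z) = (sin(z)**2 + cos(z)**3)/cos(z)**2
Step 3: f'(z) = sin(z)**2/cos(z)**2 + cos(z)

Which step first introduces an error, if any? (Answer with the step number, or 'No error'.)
Step 2

Step 2 is incorrect due to a wrong exponent.
The step shows: (sin(z)**2 + cos(z)**3)/cos(z)**2
The correct value should be: (sin(z)**2 + cos(z)**2)/cos(z)**2

Explanation: The exponent 2 on cos(z) was incorrectly written as 3: the term (sin(z)**2 + cos(z)**2)/cos(z)**2 was incorrectly written as (sin(z)**2 + cos(z)**3)/cos(z)**2
The later steps are derived from this incorrect expression, so the error originates in Step 2.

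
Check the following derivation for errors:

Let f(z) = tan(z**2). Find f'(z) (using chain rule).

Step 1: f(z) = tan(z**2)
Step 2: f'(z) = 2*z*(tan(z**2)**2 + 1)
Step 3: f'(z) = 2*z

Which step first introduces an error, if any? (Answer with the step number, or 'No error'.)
Step 3

Step 3 is incorrect due to a dropped term.
The step shows: 2*z
The correct value should be: 2*z*tan(z**2)**2 + 2*z

Explanation: A term was dropped: the term 2*z*tan(z**2)**2 was incorrectly omitted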